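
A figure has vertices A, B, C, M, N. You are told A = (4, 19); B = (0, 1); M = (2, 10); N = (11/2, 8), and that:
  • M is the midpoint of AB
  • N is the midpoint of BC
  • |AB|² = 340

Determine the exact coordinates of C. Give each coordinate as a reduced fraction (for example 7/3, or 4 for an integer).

C = (11, 15)

1. C_x = 11  [C = 2·N−B = 2·(11/2, 8)−(0, 1)]
2. C_y = 15  [C = 2·N−B = 2·(11/2, 8)−(0, 1)]
   so C = (11, 15)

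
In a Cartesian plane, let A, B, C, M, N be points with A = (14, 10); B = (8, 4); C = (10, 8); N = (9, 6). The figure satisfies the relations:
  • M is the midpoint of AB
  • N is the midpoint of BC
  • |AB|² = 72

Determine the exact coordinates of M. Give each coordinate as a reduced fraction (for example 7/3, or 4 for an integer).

M = (11, 7)

1. M_x = 11  [2·M = A+B = (14, 10)+(8, 4)]
2. M_y = 7  [2·M = A+B = (14, 10)+(8, 4)]
   so M = (11, 7)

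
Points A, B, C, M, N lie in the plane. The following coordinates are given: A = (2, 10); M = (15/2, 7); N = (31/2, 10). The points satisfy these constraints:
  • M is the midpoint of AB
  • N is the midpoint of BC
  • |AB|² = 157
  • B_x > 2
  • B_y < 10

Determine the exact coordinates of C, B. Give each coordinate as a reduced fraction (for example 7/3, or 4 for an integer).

C = (18, 16)
B = (13, 4)

1. B_x = 13  [B = 2·M−A = 2·(15/2, 7)−(2, 10)]
2. B_y = 4  [B = 2·M−A = 2·(15/2, 7)−(2, 10)]
   so B = (13, 4)
3. C_x = 18  [C = 2·N−B = 2·(31/2, 10)−(13, 4)]
4. C_y = 16  [C = 2·N−B = 2·(31/2, 10)−(13, 4)]
   so C = (18, 16)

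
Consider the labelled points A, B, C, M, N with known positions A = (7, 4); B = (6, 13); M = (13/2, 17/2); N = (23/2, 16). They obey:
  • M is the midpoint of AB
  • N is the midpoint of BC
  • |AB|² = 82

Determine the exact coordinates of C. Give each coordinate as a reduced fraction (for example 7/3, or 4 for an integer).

C = (17, 19)

1. C_x = 17  [C = 2·N−B = 2·(23/2, 16)−(6, 13)]
2. C_y = 19  [C = 2·N−B = 2·(23/2, 16)−(6, 13)]
   so C = (17, 19)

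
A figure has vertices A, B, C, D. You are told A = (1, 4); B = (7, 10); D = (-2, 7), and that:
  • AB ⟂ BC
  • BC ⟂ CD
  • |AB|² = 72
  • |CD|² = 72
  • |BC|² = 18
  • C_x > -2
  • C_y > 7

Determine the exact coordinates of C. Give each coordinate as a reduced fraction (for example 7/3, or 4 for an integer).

1. C_x = 4  [[AB ⟂ BC ⇒ 6x+6y-102=0] ∩ [|C−(-2, 7)|²=72]]
2. C_y = 13  [[AB ⟂ BC ⇒ 6x+6y-102=0] ∩ [|C−(-2, 7)|²=72]]
   so C = (4, 13)

C = (4, 13)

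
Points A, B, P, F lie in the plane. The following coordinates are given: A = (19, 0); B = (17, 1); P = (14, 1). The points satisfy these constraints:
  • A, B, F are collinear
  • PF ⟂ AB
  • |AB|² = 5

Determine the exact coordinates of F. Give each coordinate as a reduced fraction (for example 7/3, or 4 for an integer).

F = (73/5, 11/5)

1. F_x = 73/5  [[A, B, F are collinear ⇒ -1x-2y+19=0] ∩ [PF ⟂ AB ⇒ -2x+1y+27=0]]
2. F_y = 11/5  [[A, B, F are collinear ⇒ -1x-2y+19=0] ∩ [PF ⟂ AB ⇒ -2x+1y+27=0]]
   so F = (73/5, 11/5)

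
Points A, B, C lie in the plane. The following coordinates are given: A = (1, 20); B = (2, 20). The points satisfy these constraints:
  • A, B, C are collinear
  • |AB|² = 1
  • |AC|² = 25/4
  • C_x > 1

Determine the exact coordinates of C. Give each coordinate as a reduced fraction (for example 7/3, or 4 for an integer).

1. C_x = 7/2  [[A, B, C are collinear ⇒ 1y-20=0] ∩ [|C−(1, 20)|²=25/4]]
2. C_y = 20  [[A, B, C are collinear ⇒ 1y-20=0] ∩ [|C−(1, 20)|²=25/4]]
   so C = (7/2, 20)

C = (7/2, 20)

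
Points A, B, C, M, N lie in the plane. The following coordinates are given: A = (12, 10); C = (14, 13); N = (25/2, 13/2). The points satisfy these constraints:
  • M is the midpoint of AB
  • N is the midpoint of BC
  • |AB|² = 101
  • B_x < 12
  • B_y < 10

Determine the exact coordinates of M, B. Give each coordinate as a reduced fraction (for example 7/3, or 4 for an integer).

M = (23/2, 5)
B = (11, 0)

1. B_x = 11  [B = 2·N−C = 2·(25/2, 13/2)−(14, 13)]
2. B_y = 0  [B = 2·N−C = 2·(25/2, 13/2)−(14, 13)]
   so B = (11, 0)
3. M_x = 23/2  [2·M = A+B = (12, 10)+(11, 0)]
4. M_y = 5  [2·M = A+B = (12, 10)+(11, 0)]
   so M = (23/2, 5)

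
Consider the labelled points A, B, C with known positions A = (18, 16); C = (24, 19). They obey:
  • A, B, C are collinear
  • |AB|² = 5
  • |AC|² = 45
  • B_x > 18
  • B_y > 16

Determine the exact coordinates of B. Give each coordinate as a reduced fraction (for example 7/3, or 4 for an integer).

B = (20, 17)

1. B_x = 20  [[A, B, C are collinear ⇒ 3x-6y+42=0] ∩ [|B−(18, 16)|²=5]]
2. B_y = 17  [[A, B, C are collinear ⇒ 3x-6y+42=0] ∩ [|B−(18, 16)|²=5]]
   so B = (20, 17)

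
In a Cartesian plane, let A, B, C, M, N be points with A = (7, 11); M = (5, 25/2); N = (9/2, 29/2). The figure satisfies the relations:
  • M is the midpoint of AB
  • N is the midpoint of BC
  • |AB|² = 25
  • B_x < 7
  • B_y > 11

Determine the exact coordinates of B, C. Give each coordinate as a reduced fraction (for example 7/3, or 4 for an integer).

B = (3, 14)
C = (6, 15)

1. B_x = 3  [B = 2·M−A = 2·(5, 25/2)−(7, 11)]
2. B_y = 14  [B = 2·M−A = 2·(5, 25/2)−(7, 11)]
   so B = (3, 14)
3. C_x = 6  [C = 2·N−B = 2·(9/2, 29/2)−(3, 14)]
4. C_y = 15  [C = 2·N−B = 2·(9/2, 29/2)−(3, 14)]
   so C = (6, 15)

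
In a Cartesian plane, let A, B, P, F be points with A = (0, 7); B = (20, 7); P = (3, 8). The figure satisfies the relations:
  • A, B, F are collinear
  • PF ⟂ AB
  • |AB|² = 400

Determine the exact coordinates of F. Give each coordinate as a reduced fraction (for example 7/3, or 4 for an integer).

F = (3, 7)

1. F_x = 3  [[A, B, F are collinear ⇒ 20y-140=0] ∩ [PF ⟂ AB ⇒ 20x-60=0]]
2. F_y = 7  [[A, B, F are collinear ⇒ 20y-140=0] ∩ [PF ⟂ AB ⇒ 20x-60=0]]
   so F = (3, 7)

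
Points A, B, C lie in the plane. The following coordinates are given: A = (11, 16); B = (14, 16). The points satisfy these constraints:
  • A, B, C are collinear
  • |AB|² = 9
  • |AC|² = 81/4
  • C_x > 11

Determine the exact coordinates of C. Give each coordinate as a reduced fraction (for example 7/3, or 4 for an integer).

1. C_x = 31/2  [[A, B, C are collinear ⇒ 3y-48=0] ∩ [|C−(11, 16)|²=81/4]]
2. C_y = 16  [[A, B, C are collinear ⇒ 3y-48=0] ∩ [|C−(11, 16)|²=81/4]]
   so C = (31/2, 16)

C = (31/2, 16)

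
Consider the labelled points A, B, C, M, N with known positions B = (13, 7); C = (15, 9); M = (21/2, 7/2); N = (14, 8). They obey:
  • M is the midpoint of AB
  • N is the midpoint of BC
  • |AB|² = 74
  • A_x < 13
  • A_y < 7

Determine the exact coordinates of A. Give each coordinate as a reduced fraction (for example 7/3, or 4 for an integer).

A = (8, 0)

1. A_x = 8  [A = 2·M−B = 2·(21/2, 7/2)−(13, 7)]
2. A_y = 0  [A = 2·M−B = 2·(21/2, 7/2)−(13, 7)]
   so A = (8, 0)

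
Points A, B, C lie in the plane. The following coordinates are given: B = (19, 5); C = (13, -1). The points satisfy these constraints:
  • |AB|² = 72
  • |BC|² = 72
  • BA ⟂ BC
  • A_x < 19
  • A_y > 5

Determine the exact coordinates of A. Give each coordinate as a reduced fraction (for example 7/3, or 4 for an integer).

1. A_x = 13  [[BA ⟂ BC ⇒ -6x-6y+144=0] ∩ [|A−(19, 5)|²=72]]
2. A_y = 11  [[BA ⟂ BC ⇒ -6x-6y+144=0] ∩ [|A−(19, 5)|²=72]]
   so A = (13, 11)

A = (13, 11)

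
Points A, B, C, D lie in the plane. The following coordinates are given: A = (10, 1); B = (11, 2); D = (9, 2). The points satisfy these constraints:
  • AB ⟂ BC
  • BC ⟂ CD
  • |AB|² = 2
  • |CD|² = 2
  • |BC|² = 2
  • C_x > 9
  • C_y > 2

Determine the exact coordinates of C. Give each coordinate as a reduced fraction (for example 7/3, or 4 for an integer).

1. C_x = 10  [[AB ⟂ BC ⇒ 1x+1y-13=0] ∩ [|C−(9, 2)|²=2]]
2. C_y = 3  [[AB ⟂ BC ⇒ 1x+1y-13=0] ∩ [|C−(9, 2)|²=2]]
   so C = (10, 3)

C = (10, 3)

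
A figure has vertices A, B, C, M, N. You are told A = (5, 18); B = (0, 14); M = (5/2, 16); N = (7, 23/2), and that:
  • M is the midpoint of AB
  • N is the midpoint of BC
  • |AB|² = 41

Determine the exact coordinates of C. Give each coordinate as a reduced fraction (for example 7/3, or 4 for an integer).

1. C_x = 14  [C = 2·N−B = 2·(7, 23/2)−(0, 14)]
2. C_y = 9  [C = 2·N−B = 2·(7, 23/2)−(0, 14)]
   so C = (14, 9)

C = (14, 9)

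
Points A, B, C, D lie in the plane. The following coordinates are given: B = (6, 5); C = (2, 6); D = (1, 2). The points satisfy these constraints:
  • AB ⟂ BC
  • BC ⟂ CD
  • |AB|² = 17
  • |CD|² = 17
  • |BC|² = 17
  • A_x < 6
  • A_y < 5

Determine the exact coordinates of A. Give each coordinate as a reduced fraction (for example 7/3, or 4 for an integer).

1. A_x = 5  [[AB ⟂ BC ⇒ 4x-1y-19=0] ∩ [|A−(6, 5)|²=17]]
2. A_y = 1  [[AB ⟂ BC ⇒ 4x-1y-19=0] ∩ [|A−(6, 5)|²=17]]
   so A = (5, 1)

A = (5, 1)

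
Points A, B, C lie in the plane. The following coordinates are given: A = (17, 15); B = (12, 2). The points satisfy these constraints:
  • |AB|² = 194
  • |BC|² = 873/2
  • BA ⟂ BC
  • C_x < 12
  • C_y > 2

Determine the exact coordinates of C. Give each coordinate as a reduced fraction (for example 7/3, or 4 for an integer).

C = (-15/2, 19/2)

1. C_x = -15/2  [[BA ⟂ BC ⇒ 5x+13y-86=0] ∩ [|C−(12, 2)|²=873/2]]
2. C_y = 19/2  [[BA ⟂ BC ⇒ 5x+13y-86=0] ∩ [|C−(12, 2)|²=873/2]]
   so C = (-15/2, 19/2)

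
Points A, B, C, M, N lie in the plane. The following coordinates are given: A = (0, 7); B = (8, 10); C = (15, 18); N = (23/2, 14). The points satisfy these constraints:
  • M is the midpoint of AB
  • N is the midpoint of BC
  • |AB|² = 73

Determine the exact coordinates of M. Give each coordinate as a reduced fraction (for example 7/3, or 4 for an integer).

M = (4, 17/2)

1. M_x = 4  [2·M = A+B = (0, 7)+(8, 10)]
2. M_y = 17/2  [2·M = A+B = (0, 7)+(8, 10)]
   so M = (4, 17/2)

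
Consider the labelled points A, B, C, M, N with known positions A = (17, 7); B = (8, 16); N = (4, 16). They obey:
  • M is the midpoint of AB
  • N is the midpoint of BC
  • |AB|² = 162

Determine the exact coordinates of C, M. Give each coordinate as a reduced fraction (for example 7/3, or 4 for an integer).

1. M_x = 25/2  [2·M = A+B = (17, 7)+(8, 16)]
2. M_y = 23/2  [2·M = A+B = (17, 7)+(8, 16)]
   so M = (25/2, 23/2)
3. C_x = 0  [C = 2·N−B = 2·(4, 16)−(8, 16)]
4. C_y = 16  [C = 2·N−B = 2·(4, 16)−(8, 16)]
   so C = (0, 16)

C = (0, 16)
M = (25/2, 23/2)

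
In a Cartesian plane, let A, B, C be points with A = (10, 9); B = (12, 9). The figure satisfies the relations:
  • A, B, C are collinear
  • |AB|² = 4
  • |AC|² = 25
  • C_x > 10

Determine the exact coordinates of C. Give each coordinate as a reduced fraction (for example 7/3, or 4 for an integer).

C = (15, 9)

1. C_x = 15  [[A, B, C are collinear ⇒ 2y-18=0] ∩ [|C−(10, 9)|²=25]]
2. C_y = 9  [[A, B, C are collinear ⇒ 2y-18=0] ∩ [|C−(10, 9)|²=25]]
   so C = (15, 9)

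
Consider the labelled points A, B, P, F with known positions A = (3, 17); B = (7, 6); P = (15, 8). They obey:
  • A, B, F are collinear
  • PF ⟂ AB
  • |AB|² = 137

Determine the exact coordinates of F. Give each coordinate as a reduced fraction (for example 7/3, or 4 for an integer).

F = (999/137, 712/137)

1. F_x = 999/137  [[A, B, F are collinear ⇒ 11x+4y-101=0] ∩ [PF ⟂ AB ⇒ 4x-11y+28=0]]
2. F_y = 712/137  [[A, B, F are collinear ⇒ 11x+4y-101=0] ∩ [PF ⟂ AB ⇒ 4x-11y+28=0]]
   so F = (999/137, 712/137)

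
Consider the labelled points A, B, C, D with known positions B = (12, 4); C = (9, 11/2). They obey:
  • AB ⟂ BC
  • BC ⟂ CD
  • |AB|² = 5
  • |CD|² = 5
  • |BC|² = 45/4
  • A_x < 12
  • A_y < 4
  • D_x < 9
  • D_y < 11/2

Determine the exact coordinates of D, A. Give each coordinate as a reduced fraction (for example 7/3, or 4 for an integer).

D = (8, 7/2)
A = (11, 2)

1. D_x = 8  [[BC ⟂ CD ⇒ -3x+3/2y+75/4=0] ∩ [|D−(9, 11/2)|²=5]]
2. D_y = 7/2  [[BC ⟂ CD ⇒ -3x+3/2y+75/4=0] ∩ [|D−(9, 11/2)|²=5]]
   so D = (8, 7/2)
3. A_x = 11  [[AB ⟂ BC ⇒ 3x-3/2y-30=0] ∩ [|A−(12, 4)|²=5]]
4. A_y = 2  [[AB ⟂ BC ⇒ 3x-3/2y-30=0] ∩ [|A−(12, 4)|²=5]]
   so A = (11, 2)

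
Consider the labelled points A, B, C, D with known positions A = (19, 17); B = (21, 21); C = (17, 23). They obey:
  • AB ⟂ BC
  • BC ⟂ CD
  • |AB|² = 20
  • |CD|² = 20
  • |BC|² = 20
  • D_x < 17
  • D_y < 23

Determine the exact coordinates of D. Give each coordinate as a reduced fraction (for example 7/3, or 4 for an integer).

D = (15, 19)

1. D_x = 15  [[BC ⟂ CD ⇒ -4x+2y+22=0] ∩ [|D−(17, 23)|²=20]]
2. D_y = 19  [[BC ⟂ CD ⇒ -4x+2y+22=0] ∩ [|D−(17, 23)|²=20]]
   so D = (15, 19)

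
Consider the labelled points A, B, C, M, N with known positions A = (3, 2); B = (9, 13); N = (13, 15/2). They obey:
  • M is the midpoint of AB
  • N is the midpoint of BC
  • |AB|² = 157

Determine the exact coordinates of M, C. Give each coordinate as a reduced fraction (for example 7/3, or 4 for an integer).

1. M_x = 6  [2·M = A+B = (3, 2)+(9, 13)]
2. M_y = 15/2  [2·M = A+B = (3, 2)+(9, 13)]
   so M = (6, 15/2)
3. C_x = 17  [C = 2·N−B = 2·(13, 15/2)−(9, 13)]
4. C_y = 2  [C = 2·N−B = 2·(13, 15/2)−(9, 13)]
   so C = (17, 2)

M = (6, 15/2)
C = (17, 2)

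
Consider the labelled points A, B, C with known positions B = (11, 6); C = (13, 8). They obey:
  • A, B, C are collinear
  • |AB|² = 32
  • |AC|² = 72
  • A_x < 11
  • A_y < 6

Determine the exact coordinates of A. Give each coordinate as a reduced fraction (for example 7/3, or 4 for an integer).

A = (7, 2)

1. A_x = 7  [[A, B, C are collinear ⇒ -2x+2y+10=0] ∩ [|A−(11, 6)|²=32]]
2. A_y = 2  [[A, B, C are collinear ⇒ -2x+2y+10=0] ∩ [|A−(11, 6)|²=32]]
   so A = (7, 2)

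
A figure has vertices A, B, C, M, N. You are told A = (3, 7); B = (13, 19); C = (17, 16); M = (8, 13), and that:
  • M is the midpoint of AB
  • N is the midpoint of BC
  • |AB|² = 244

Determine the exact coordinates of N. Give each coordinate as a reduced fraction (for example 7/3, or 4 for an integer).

1. N_x = 15  [2·N = B+C = (13, 19)+(17, 16)]
2. N_y = 35/2  [2·N = B+C = (13, 19)+(17, 16)]
   so N = (15, 35/2)

N = (15, 35/2)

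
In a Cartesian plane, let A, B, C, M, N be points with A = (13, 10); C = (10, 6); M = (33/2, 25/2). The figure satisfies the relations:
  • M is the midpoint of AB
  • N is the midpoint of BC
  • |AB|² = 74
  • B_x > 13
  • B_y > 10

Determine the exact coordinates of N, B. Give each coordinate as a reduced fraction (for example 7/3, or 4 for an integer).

1. B_x = 20  [B = 2·M−A = 2·(33/2, 25/2)−(13, 10)]
2. B_y = 15  [B = 2·M−A = 2·(33/2, 25/2)−(13, 10)]
   so B = (20, 15)
3. N_x = 15  [2·N = B+C = (20, 15)+(10, 6)]
4. N_y = 21/2  [2·N = B+C = (20, 15)+(10, 6)]
   so N = (15, 21/2)

N = (15, 21/2)
B = (20, 15)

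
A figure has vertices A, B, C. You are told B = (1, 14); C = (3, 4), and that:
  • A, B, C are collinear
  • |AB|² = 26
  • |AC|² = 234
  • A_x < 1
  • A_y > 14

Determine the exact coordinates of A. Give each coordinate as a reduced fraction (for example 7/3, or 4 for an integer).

1. A_x = 0  [[A, B, C are collinear ⇒ 10x+2y-38=0] ∩ [|A−(1, 14)|²=26]]
2. A_y = 19  [[A, B, C are collinear ⇒ 10x+2y-38=0] ∩ [|A−(1, 14)|²=26]]
   so A = (0, 19)

A = (0, 19)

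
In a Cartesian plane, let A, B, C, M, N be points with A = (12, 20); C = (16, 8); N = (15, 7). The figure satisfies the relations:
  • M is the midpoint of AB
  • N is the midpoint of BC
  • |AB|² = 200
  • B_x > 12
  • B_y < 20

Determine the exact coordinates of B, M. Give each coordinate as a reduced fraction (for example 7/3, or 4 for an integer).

1. B_x = 14  [B = 2·N−C = 2·(15, 7)−(16, 8)]
2. B_y = 6  [B = 2·N−C = 2·(15, 7)−(16, 8)]
   so B = (14, 6)
3. M_x = 13  [2·M = A+B = (12, 20)+(14, 6)]
4. M_y = 13  [2·M = A+B = (12, 20)+(14, 6)]
   so M = (13, 13)

B = (14, 6)
M = (13, 13)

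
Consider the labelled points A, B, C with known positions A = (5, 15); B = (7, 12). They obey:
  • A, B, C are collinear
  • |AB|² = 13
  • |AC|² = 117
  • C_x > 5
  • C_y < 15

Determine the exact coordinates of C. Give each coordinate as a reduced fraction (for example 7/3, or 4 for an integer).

C = (11, 6)

1. C_x = 11  [[A, B, C are collinear ⇒ 3x+2y-45=0] ∩ [|C−(5, 15)|²=117]]
2. C_y = 6  [[A, B, C are collinear ⇒ 3x+2y-45=0] ∩ [|C−(5, 15)|²=117]]
   so C = (11, 6)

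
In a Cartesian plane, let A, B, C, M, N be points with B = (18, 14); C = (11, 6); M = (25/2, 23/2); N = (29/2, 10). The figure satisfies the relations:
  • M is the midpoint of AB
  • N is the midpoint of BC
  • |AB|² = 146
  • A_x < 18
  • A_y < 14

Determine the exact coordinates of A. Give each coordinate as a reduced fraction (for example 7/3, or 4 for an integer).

1. A_x = 7  [A = 2·M−B = 2·(25/2, 23/2)−(18, 14)]
2. A_y = 9  [A = 2·M−B = 2·(25/2, 23/2)−(18, 14)]
   so A = (7, 9)

A = (7, 9)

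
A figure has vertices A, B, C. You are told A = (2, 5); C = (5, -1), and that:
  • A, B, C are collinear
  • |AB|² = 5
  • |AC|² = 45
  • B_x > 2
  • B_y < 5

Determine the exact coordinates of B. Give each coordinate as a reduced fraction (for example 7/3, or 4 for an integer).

1. B_x = 3  [[A, B, C are collinear ⇒ -6x-3y+27=0] ∩ [|B−(2, 5)|²=5]]
2. B_y = 3  [[A, B, C are collinear ⇒ -6x-3y+27=0] ∩ [|B−(2, 5)|²=5]]
   so B = (3, 3)

B = (3, 3)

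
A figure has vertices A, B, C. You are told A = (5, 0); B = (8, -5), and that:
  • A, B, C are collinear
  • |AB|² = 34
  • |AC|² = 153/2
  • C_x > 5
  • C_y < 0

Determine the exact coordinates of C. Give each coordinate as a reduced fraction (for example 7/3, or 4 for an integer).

C = (19/2, -15/2)

1. C_x = 19/2  [[A, B, C are collinear ⇒ 5x+3y-25=0] ∩ [|C−(5, 0)|²=153/2]]
2. C_y = -15/2  [[A, B, C are collinear ⇒ 5x+3y-25=0] ∩ [|C−(5, 0)|²=153/2]]
   so C = (19/2, -15/2)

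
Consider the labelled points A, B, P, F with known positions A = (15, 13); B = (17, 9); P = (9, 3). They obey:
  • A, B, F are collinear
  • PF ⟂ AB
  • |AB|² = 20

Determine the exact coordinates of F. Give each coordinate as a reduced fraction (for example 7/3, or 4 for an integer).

1. F_x = 89/5  [[A, B, F are collinear ⇒ 4x+2y-86=0] ∩ [PF ⟂ AB ⇒ 2x-4y-6=0]]
2. F_y = 37/5  [[A, B, F are collinear ⇒ 4x+2y-86=0] ∩ [PF ⟂ AB ⇒ 2x-4y-6=0]]
   so F = (89/5, 37/5)

F = (89/5, 37/5)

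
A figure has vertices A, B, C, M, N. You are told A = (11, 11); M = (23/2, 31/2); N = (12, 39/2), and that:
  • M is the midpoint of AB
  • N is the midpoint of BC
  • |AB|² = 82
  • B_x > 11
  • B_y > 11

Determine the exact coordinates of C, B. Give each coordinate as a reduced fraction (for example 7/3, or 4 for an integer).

1. B_x = 12  [B = 2·M−A = 2·(23/2, 31/2)−(11, 11)]
2. B_y = 20  [B = 2·M−A = 2·(23/2, 31/2)−(11, 11)]
   so B = (12, 20)
3. C_x = 12  [C = 2·N−B = 2·(12, 39/2)−(12, 20)]
4. C_y = 19  [C = 2·N−B = 2·(12, 39/2)−(12, 20)]
   so C = (12, 19)

C = (12, 19)
B = (12, 20)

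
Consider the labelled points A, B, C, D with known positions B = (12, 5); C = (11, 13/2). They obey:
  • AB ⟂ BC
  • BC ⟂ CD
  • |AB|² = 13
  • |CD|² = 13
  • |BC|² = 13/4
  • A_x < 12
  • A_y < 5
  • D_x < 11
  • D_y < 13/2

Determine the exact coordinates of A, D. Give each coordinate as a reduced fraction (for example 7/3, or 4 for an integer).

1. A_x = 9  [[AB ⟂ BC ⇒ 1x-3/2y-9/2=0] ∩ [|A−(12, 5)|²=13]]
2. A_y = 3  [[AB ⟂ BC ⇒ 1x-3/2y-9/2=0] ∩ [|A−(12, 5)|²=13]]
   so A = (9, 3)
3. D_x = 8  [[BC ⟂ CD ⇒ -1x+3/2y+5/4=0] ∩ [|D−(11, 13/2)|²=13]]
4. D_y = 9/2  [[BC ⟂ CD ⇒ -1x+3/2y+5/4=0] ∩ [|D−(11, 13/2)|²=13]]
   so D = (8, 9/2)

A = (9, 3)
D = (8, 9/2)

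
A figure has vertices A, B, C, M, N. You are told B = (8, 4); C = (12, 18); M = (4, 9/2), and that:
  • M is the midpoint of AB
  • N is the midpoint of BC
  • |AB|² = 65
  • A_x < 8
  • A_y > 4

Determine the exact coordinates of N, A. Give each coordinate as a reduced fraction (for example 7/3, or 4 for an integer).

1. A_x = 0  [A = 2·M−B = 2·(4, 9/2)−(8, 4)]
2. A_y = 5  [A = 2·M−B = 2·(4, 9/2)−(8, 4)]
   so A = (0, 5)
3. N_x = 10  [2·N = B+C = (8, 4)+(12, 18)]
4. N_y = 11  [2·N = B+C = (8, 4)+(12, 18)]
   so N = (10, 11)

N = (10, 11)
A = (0, 5)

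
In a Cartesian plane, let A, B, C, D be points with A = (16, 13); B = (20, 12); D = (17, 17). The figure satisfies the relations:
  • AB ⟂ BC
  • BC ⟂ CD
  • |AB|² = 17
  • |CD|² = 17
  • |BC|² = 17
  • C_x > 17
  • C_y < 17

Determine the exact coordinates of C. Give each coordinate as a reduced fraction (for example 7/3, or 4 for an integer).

C = (21, 16)

1. C_x = 21  [[AB ⟂ BC ⇒ 4x-1y-68=0] ∩ [|C−(17, 17)|²=17]]
2. C_y = 16  [[AB ⟂ BC ⇒ 4x-1y-68=0] ∩ [|C−(17, 17)|²=17]]
   so C = (21, 16)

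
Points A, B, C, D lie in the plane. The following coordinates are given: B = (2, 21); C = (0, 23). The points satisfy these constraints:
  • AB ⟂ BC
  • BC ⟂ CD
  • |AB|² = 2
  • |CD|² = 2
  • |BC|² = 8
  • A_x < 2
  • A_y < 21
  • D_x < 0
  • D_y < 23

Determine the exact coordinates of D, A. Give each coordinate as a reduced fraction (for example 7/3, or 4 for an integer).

D = (-1, 22)
A = (1, 20)

1. D_x = -1  [[BC ⟂ CD ⇒ -2x+2y-46=0] ∩ [|D−(0, 23)|²=2]]
2. D_y = 22  [[BC ⟂ CD ⇒ -2x+2y-46=0] ∩ [|D−(0, 23)|²=2]]
   so D = (-1, 22)
3. A_x = 1  [[AB ⟂ BC ⇒ 2x-2y+38=0] ∩ [|A−(2, 21)|²=2]]
4. A_y = 20  [[AB ⟂ BC ⇒ 2x-2y+38=0] ∩ [|A−(2, 21)|²=2]]
   so A = (1, 20)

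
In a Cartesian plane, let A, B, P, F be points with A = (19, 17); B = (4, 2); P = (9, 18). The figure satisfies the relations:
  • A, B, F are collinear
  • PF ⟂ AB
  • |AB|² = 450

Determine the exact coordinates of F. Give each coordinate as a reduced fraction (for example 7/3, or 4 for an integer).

1. F_x = 29/2  [[A, B, F are collinear ⇒ 15x-15y-30=0] ∩ [PF ⟂ AB ⇒ -15x-15y+405=0]]
2. F_y = 25/2  [[A, B, F are collinear ⇒ 15x-15y-30=0] ∩ [PF ⟂ AB ⇒ -15x-15y+405=0]]
   so F = (29/2, 25/2)

F = (29/2, 25/2)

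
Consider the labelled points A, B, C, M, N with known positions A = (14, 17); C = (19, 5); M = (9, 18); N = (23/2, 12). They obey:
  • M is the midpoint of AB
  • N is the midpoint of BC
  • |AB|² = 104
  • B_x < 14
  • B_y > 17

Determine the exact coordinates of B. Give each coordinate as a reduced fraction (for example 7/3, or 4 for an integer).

B = (4, 19)

1. B_x = 4  [B = 2·M−A = 2·(9, 18)−(14, 17)]
2. B_y = 19  [B = 2·M−A = 2·(9, 18)−(14, 17)]
   so B = (4, 19)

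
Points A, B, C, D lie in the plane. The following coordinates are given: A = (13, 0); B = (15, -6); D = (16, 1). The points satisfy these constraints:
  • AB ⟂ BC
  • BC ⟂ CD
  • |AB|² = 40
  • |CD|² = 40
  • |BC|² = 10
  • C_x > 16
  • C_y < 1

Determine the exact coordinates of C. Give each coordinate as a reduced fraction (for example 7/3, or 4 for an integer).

1. C_x = 18  [[AB ⟂ BC ⇒ 2x-6y-66=0] ∩ [|C−(16, 1)|²=40]]
2. C_y = -5  [[AB ⟂ BC ⇒ 2x-6y-66=0] ∩ [|C−(16, 1)|²=40]]
   so C = (18, -5)

C = (18, -5)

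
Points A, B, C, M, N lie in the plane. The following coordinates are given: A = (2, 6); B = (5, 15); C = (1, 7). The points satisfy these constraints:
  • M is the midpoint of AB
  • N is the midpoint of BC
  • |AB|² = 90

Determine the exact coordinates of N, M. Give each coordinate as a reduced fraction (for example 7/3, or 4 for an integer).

1. M_x = 7/2  [2·M = A+B = (2, 6)+(5, 15)]
2. M_y = 21/2  [2·M = A+B = (2, 6)+(5, 15)]
   so M = (7/2, 21/2)
3. N_x = 3  [2·N = B+C = (5, 15)+(1, 7)]
4. N_y = 11  [2·N = B+C = (5, 15)+(1, 7)]
   so N = (3, 11)

N = (3, 11)
M = (7/2, 21/2)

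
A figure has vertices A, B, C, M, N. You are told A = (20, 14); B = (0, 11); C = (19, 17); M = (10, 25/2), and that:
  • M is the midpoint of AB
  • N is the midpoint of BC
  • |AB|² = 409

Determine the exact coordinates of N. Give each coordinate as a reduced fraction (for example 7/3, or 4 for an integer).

N = (19/2, 14)

1. N_x = 19/2  [2·N = B+C = (0, 11)+(19, 17)]
2. N_y = 14  [2·N = B+C = (0, 11)+(19, 17)]
   so N = (19/2, 14)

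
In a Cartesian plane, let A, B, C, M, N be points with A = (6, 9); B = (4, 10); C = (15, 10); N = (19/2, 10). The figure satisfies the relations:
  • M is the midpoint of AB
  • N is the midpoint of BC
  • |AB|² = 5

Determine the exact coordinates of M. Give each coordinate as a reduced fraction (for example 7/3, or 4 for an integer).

M = (5, 19/2)

1. M_x = 5  [2·M = A+B = (6, 9)+(4, 10)]
2. M_y = 19/2  [2·M = A+B = (6, 9)+(4, 10)]
   so M = (5, 19/2)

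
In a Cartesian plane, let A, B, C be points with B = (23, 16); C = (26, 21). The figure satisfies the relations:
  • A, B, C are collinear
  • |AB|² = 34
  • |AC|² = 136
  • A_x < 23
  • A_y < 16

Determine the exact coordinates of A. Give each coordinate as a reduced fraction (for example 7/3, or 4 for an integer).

1. A_x = 20  [[A, B, C are collinear ⇒ -5x+3y+67=0] ∩ [|A−(23, 16)|²=34]]
2. A_y = 11  [[A, B, C are collinear ⇒ -5x+3y+67=0] ∩ [|A−(23, 16)|²=34]]
   so A = (20, 11)

A = (20, 11)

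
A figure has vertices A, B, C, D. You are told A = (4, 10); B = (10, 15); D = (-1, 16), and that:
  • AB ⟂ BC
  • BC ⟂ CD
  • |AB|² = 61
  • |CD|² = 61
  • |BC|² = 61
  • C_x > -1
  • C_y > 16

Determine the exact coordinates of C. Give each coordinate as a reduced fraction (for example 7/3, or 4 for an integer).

1. C_x = 5  [[AB ⟂ BC ⇒ 6x+5y-135=0] ∩ [|C−(-1, 16)|²=61]]
2. C_y = 21  [[AB ⟂ BC ⇒ 6x+5y-135=0] ∩ [|C−(-1, 16)|²=61]]
   so C = (5, 21)

C = (5, 21)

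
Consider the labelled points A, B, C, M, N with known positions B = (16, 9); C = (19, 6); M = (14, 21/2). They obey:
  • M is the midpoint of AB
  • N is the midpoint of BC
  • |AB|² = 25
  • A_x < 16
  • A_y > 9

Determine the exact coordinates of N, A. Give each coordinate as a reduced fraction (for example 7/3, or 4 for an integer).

N = (35/2, 15/2)
A = (12, 12)

1. A_x = 12  [A = 2·M−B = 2·(14, 21/2)−(16, 9)]
2. A_y = 12  [A = 2·M−B = 2·(14, 21/2)−(16, 9)]
   so A = (12, 12)
3. N_x = 35/2  [2·N = B+C = (16, 9)+(19, 6)]
4. N_y = 15/2  [2·N = B+C = (16, 9)+(19, 6)]
   so N = (35/2, 15/2)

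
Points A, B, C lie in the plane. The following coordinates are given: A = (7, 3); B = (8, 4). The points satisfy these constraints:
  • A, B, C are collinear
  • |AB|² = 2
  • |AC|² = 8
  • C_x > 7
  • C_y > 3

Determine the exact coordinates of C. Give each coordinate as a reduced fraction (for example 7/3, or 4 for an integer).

C = (9, 5)

1. C_x = 9  [[A, B, C are collinear ⇒ -1x+1y+4=0] ∩ [|C−(7, 3)|²=8]]
2. C_y = 5  [[A, B, C are collinear ⇒ -1x+1y+4=0] ∩ [|C−(7, 3)|²=8]]
   so C = (9, 5)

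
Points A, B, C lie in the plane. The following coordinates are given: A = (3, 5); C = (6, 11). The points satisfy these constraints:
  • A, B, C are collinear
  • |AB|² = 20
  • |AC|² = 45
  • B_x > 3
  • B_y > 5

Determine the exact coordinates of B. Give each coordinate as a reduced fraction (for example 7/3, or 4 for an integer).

1. B_x = 5  [[A, B, C are collinear ⇒ 6x-3y-3=0] ∩ [|B−(3, 5)|²=20]]
2. B_y = 9  [[A, B, C are collinear ⇒ 6x-3y-3=0] ∩ [|B−(3, 5)|²=20]]
   so B = (5, 9)

B = (5, 9)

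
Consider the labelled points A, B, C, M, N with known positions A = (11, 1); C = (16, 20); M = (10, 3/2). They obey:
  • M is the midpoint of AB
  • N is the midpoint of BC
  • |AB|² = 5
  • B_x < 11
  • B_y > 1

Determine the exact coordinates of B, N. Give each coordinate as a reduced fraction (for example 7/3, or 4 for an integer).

B = (9, 2)
N = (25/2, 11)

1. B_x = 9  [B = 2·M−A = 2·(10, 3/2)−(11, 1)]
2. B_y = 2  [B = 2·M−A = 2·(10, 3/2)−(11, 1)]
   so B = (9, 2)
3. N_x = 25/2  [2·N = B+C = (9, 2)+(16, 20)]
4. N_y = 11  [2·N = B+C = (9, 2)+(16, 20)]
   so N = (25/2, 11)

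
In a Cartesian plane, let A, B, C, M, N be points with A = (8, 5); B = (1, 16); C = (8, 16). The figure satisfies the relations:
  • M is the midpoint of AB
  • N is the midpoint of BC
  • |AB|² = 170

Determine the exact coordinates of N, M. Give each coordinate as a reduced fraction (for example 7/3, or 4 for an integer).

N = (9/2, 16)
M = (9/2, 21/2)

1. M_x = 9/2  [2·M = A+B = (8, 5)+(1, 16)]
2. M_y = 21/2  [2·M = A+B = (8, 5)+(1, 16)]
   so M = (9/2, 21/2)
3. N_x = 9/2  [2·N = B+C = (1, 16)+(8, 16)]
4. N_y = 16  [2·N = B+C = (1, 16)+(8, 16)]
   so N = (9/2, 16)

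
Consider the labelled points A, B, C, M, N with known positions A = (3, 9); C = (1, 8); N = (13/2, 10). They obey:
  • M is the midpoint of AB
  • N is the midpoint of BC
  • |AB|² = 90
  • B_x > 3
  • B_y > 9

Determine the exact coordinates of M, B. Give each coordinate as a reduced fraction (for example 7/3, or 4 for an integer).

1. B_x = 12  [B = 2·N−C = 2·(13/2, 10)−(1, 8)]
2. B_y = 12  [B = 2·N−C = 2·(13/2, 10)−(1, 8)]
   so B = (12, 12)
3. M_x = 15/2  [2·M = A+B = (3, 9)+(12, 12)]
4. M_y = 21/2  [2·M = A+B = (3, 9)+(12, 12)]
   so M = (15/2, 21/2)

M = (15/2, 21/2)
B = (12, 12)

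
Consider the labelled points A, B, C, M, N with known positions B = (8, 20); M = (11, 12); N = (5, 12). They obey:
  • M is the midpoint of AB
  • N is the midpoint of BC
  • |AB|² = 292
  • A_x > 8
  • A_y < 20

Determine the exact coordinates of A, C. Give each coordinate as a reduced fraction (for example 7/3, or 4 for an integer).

A = (14, 4)
C = (2, 4)

1. A_x = 14  [A = 2·M−B = 2·(11, 12)−(8, 20)]
2. A_y = 4  [A = 2·M−B = 2·(11, 12)−(8, 20)]
   so A = (14, 4)
3. C_x = 2  [C = 2·N−B = 2·(5, 12)−(8, 20)]
4. C_y = 4  [C = 2·N−B = 2·(5, 12)−(8, 20)]
   so C = (2, 4)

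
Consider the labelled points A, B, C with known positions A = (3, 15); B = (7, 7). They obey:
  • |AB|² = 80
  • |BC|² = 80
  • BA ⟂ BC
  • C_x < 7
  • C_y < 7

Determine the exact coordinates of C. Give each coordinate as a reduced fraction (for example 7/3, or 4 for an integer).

1. C_x = -1  [[BA ⟂ BC ⇒ -4x+8y-28=0] ∩ [|C−(7, 7)|²=80]]
2. C_y = 3  [[BA ⟂ BC ⇒ -4x+8y-28=0] ∩ [|C−(7, 7)|²=80]]
   so C = (-1, 3)

C = (-1, 3)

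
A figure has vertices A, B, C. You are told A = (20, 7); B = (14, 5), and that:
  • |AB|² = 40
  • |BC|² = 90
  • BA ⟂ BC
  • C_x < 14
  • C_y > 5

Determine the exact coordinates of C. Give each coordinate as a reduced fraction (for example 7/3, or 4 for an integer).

C = (11, 14)

1. C_x = 11  [[BA ⟂ BC ⇒ 6x+2y-94=0] ∩ [|C−(14, 5)|²=90]]
2. C_y = 14  [[BA ⟂ BC ⇒ 6x+2y-94=0] ∩ [|C−(14, 5)|²=90]]
   so C = (11, 14)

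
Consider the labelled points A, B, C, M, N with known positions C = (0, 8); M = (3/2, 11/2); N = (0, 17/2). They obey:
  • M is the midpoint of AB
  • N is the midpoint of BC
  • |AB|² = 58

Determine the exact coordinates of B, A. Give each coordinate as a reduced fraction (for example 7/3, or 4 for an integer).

1. B_x = 0  [B = 2·N−C = 2·(0, 17/2)−(0, 8)]
2. B_y = 9  [B = 2·N−C = 2·(0, 17/2)−(0, 8)]
   so B = (0, 9)
3. A_x = 3  [A = 2·M−B = 2·(3/2, 11/2)−(0, 9)]
4. A_y = 2  [A = 2·M−B = 2·(3/2, 11/2)−(0, 9)]
   so A = (3, 2)

B = (0, 9)
A = (3, 2)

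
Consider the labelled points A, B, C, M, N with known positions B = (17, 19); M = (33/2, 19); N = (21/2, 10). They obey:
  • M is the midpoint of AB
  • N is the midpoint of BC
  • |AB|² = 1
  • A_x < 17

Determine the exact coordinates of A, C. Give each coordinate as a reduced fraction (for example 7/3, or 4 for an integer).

1. A_x = 16  [A = 2·M−B = 2·(33/2, 19)−(17, 19)]
2. A_y = 19  [A = 2·M−B = 2·(33/2, 19)−(17, 19)]
   so A = (16, 19)
3. C_x = 4  [C = 2·N−B = 2·(21/2, 10)−(17, 19)]
4. C_y = 1  [C = 2·N−B = 2·(21/2, 10)−(17, 19)]
   so C = (4, 1)

A = (16, 19)
C = (4, 1)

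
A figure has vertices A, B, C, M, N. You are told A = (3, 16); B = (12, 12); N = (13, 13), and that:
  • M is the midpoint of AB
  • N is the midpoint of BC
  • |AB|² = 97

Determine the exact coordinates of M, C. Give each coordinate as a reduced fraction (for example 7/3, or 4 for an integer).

M = (15/2, 14)
C = (14, 14)

1. M_x = 15/2  [2·M = A+B = (3, 16)+(12, 12)]
2. M_y = 14  [2·M = A+B = (3, 16)+(12, 12)]
   so M = (15/2, 14)
3. C_x = 14  [C = 2·N−B = 2·(13, 13)−(12, 12)]
4. C_y = 14  [C = 2·N−B = 2·(13, 13)−(12, 12)]
   so C = (14, 14)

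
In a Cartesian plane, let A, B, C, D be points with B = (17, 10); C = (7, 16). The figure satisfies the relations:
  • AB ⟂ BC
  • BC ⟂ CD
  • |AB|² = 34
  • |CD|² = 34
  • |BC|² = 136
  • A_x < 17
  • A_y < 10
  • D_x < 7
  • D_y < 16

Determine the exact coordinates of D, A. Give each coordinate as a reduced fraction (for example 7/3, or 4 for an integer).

D = (4, 11)
A = (14, 5)

1. D_x = 4  [[BC ⟂ CD ⇒ -10x+6y-26=0] ∩ [|D−(7, 16)|²=34]]
2. D_y = 11  [[BC ⟂ CD ⇒ -10x+6y-26=0] ∩ [|D−(7, 16)|²=34]]
   so D = (4, 11)
3. A_x = 14  [[AB ⟂ BC ⇒ 10x-6y-110=0] ∩ [|A−(17, 10)|²=34]]
4. A_y = 5  [[AB ⟂ BC ⇒ 10x-6y-110=0] ∩ [|A−(17, 10)|²=34]]
   so A = (14, 5)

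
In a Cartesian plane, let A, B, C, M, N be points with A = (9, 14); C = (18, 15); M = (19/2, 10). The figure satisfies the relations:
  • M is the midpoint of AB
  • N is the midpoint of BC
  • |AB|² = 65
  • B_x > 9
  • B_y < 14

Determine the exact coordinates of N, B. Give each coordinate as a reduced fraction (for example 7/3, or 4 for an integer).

1. B_x = 10  [B = 2·M−A = 2·(19/2, 10)−(9, 14)]
2. B_y = 6  [B = 2·M−A = 2·(19/2, 10)−(9, 14)]
   so B = (10, 6)
3. N_x = 14  [2·N = B+C = (10, 6)+(18, 15)]
4. N_y = 21/2  [2·N = B+C = (10, 6)+(18, 15)]
   so N = (14, 21/2)

N = (14, 21/2)
B = (10, 6)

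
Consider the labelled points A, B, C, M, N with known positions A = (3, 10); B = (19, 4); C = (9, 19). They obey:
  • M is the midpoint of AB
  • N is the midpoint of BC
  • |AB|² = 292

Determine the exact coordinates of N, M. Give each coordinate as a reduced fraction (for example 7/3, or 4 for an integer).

1. M_x = 11  [2·M = A+B = (3, 10)+(19, 4)]
2. M_y = 7  [2·M = A+B = (3, 10)+(19, 4)]
   so M = (11, 7)
3. N_x = 14  [2·N = B+C = (19, 4)+(9, 19)]
4. N_y = 23/2  [2·N = B+C = (19, 4)+(9, 19)]
   so N = (14, 23/2)

N = (14, 23/2)
M = (11, 7)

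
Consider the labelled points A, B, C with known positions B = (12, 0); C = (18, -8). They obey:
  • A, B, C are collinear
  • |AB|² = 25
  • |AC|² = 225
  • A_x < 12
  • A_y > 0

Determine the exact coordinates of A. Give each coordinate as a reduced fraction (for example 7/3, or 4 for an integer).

1. A_x = 9  [[A, B, C are collinear ⇒ 8x+6y-96=0] ∩ [|A−(12, 0)|²=25]]
2. A_y = 4  [[A, B, C are collinear ⇒ 8x+6y-96=0] ∩ [|A−(12, 0)|²=25]]
   so A = (9, 4)

A = (9, 4)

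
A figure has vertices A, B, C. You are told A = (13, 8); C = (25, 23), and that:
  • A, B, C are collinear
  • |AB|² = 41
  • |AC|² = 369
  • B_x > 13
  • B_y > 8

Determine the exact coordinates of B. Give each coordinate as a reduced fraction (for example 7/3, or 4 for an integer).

B = (17, 13)

1. B_x = 17  [[A, B, C are collinear ⇒ 15x-12y-99=0] ∩ [|B−(13, 8)|²=41]]
2. B_y = 13  [[A, B, C are collinear ⇒ 15x-12y-99=0] ∩ [|B−(13, 8)|²=41]]
   so B = (17, 13)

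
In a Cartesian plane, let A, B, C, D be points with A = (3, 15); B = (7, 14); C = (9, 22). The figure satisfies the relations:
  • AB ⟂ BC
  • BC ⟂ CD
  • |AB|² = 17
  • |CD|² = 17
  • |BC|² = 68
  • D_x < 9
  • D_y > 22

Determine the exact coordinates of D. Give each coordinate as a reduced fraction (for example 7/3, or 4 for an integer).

D = (5, 23)

1. D_x = 5  [[BC ⟂ CD ⇒ 2x+8y-194=0] ∩ [|D−(9, 22)|²=17]]
2. D_y = 23  [[BC ⟂ CD ⇒ 2x+8y-194=0] ∩ [|D−(9, 22)|²=17]]
   so D = (5, 23)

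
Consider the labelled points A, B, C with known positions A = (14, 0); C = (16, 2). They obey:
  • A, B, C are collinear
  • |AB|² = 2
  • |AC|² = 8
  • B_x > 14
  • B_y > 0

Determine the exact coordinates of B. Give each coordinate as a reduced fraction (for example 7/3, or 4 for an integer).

1. B_x = 15  [[A, B, C are collinear ⇒ 2x-2y-28=0] ∩ [|B−(14, 0)|²=2]]
2. B_y = 1  [[A, B, C are collinear ⇒ 2x-2y-28=0] ∩ [|B−(14, 0)|²=2]]
   so B = (15, 1)

B = (15, 1)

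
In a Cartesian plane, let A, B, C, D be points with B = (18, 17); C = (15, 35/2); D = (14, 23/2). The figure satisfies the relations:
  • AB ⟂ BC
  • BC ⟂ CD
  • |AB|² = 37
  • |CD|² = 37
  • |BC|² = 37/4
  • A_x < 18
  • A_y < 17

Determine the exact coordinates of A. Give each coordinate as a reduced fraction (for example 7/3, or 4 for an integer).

A = (17, 11)

1. A_x = 17  [[AB ⟂ BC ⇒ 3x-1/2y-91/2=0] ∩ [|A−(18, 17)|²=37]]
2. A_y = 11  [[AB ⟂ BC ⇒ 3x-1/2y-91/2=0] ∩ [|A−(18, 17)|²=37]]
   so A = (17, 11)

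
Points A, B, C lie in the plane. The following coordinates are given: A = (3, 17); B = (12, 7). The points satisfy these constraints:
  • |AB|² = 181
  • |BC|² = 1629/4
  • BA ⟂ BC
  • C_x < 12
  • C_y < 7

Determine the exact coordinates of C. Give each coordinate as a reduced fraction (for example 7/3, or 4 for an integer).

1. C_x = -3  [[BA ⟂ BC ⇒ -9x+10y+38=0] ∩ [|C−(12, 7)|²=1629/4]]
2. C_y = -13/2  [[BA ⟂ BC ⇒ -9x+10y+38=0] ∩ [|C−(12, 7)|²=1629/4]]
   so C = (-3, -13/2)

C = (-3, -13/2)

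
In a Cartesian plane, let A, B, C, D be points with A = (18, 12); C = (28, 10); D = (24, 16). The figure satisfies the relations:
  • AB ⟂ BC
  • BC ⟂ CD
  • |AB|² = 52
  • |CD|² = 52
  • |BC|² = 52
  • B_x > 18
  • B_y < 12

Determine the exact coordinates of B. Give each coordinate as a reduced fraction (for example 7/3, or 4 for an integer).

1. B_x = 22  [[BC ⟂ CD ⇒ 4x-6y-52=0] ∩ [|B−(18, 12)|²=52]]
2. B_y = 6  [[BC ⟂ CD ⇒ 4x-6y-52=0] ∩ [|B−(18, 12)|²=52]]
   so B = (22, 6)

B = (22, 6)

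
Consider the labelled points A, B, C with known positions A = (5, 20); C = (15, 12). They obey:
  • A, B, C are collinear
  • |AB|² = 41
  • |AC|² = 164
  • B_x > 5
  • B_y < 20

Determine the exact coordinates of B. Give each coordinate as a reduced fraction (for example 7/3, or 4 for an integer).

1. B_x = 10  [[A, B, C are collinear ⇒ -8x-10y+240=0] ∩ [|B−(5, 20)|²=41]]
2. B_y = 16  [[A, B, C are collinear ⇒ -8x-10y+240=0] ∩ [|B−(5, 20)|²=41]]
   so B = (10, 16)

B = (10, 16)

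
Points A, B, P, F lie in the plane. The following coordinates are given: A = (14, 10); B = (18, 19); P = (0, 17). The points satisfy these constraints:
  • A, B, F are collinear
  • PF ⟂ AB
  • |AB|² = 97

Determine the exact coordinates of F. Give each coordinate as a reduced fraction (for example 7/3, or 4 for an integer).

F = (1386/97, 1033/97)

1. F_x = 1386/97  [[A, B, F are collinear ⇒ -9x+4y+86=0] ∩ [PF ⟂ AB ⇒ 4x+9y-153=0]]
2. F_y = 1033/97  [[A, B, F are collinear ⇒ -9x+4y+86=0] ∩ [PF ⟂ AB ⇒ 4x+9y-153=0]]
   so F = (1386/97, 1033/97)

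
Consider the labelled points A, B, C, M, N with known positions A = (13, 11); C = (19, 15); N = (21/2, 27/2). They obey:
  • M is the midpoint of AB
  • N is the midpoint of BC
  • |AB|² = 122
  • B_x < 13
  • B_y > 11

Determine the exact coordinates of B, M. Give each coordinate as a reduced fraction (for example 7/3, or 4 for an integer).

1. B_x = 2  [B = 2·N−C = 2·(21/2, 27/2)−(19, 15)]
2. B_y = 12  [B = 2·N−C = 2·(21/2, 27/2)−(19, 15)]
   so B = (2, 12)
3. M_x = 15/2  [2·M = A+B = (13, 11)+(2, 12)]
4. M_y = 23/2  [2·M = A+B = (13, 11)+(2, 12)]
   so M = (15/2, 23/2)

B = (2, 12)
M = (15/2, 23/2)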